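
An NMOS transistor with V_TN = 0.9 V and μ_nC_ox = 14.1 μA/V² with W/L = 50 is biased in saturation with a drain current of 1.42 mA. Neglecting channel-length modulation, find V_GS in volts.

k_n = μ_nC_ox · (W/L) = 0.705 mA/V².
In saturation I_D = ½ k_n (V_GS − V_TN)², so V_GS − V_TN = √(2 I_D / k_n) = √(2 × 1.42 / 0.705) = 2.01 V.
V_GS = 0.9 + 2.01 = 2.91 V.

V_GS = 2.91 V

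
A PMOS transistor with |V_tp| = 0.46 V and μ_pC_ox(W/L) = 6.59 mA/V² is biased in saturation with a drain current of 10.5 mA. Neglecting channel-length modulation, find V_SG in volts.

In saturation I_D = ½ k_p (V_SG − |V_tp|)², so V_SG − |V_tp| = √(2 I_D / k_p) = √(2 × 10.5 / 6.59) = 1.79 V.
V_SG = 0.46 + 1.79 = 2.25 V.

V_SG = 2.25 V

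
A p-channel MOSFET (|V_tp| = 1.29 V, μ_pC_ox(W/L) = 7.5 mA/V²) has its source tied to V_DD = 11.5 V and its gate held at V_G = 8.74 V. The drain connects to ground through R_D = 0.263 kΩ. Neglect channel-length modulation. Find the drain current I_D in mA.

I_D = 8.10 mA

V_SG = V_DD − V_G = 11.5 − 8.74 = 2.76 V, so V_ov = 2.76 − 1.29 = 1.47 V.
Assume saturation: I_D = ½ k_p V_ov² = 0.5 × 7.5 × 1.47² = 8.1 mA, giving V_SD = V_DD − I_D R_D = 11.5 − 8.1 × 0.263 = 9.37 V.
V_SD = 9.37 V ≥ V_ov = 1.47 V, confirming saturation.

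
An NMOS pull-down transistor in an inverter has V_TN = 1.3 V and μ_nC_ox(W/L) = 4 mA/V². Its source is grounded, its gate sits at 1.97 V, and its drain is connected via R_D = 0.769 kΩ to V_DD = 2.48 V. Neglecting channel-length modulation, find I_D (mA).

V_GS = V_G = 1.97 V, so V_ov = 1.97 − 1.3 = 0.67 V.
Assume saturation: I_D = ½ k_n V_ov² = 0.5 × 4 × 0.67² = 0.898 mA, giving V_DS = V_DD − I_D R_D = 2.48 − 0.898 × 0.769 = 1.79 V.
V_DS = 1.79 V ≥ V_ov = 0.67 V, confirming saturation.

I_D = 0.898 mA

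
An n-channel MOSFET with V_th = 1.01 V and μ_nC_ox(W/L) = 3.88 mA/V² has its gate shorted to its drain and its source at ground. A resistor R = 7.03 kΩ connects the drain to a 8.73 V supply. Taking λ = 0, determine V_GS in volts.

With gate tied to drain, V_GS = V_DS ≥ V_GS − V_th, so the device is in saturation.
KCL at the drain: ½ k_n (V_GS − V_th)² = (V_DD − V_GS)/R.
Let x = V_GS − 1.01. Then 13.6 x² + x − 7.72 = 0, giving x = 0.717 V (positive root), so V_GS = 1.73 V.
I_D = (V_DD − V_GS)/R = (8.73 − 1.73) / 7.03 = 0.996 mA.

V_GS = 1.73 V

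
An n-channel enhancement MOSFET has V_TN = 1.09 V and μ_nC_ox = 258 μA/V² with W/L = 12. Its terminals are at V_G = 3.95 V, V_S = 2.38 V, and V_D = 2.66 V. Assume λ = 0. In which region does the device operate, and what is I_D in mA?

Triode; I_D = 0.295 mA

V_GS = V_G − V_S = 3.95 − 2.38 = 1.57 V; V_DS = V_D − V_S = 2.66 − 2.38 = 0.28 V.
k_n = μ_nC_ox · (W/L) = 3.096 mA/V².
V_ov = V_GS − V_TN = 1.57 − 1.09 = 0.48 V.
Since V_DS = 0.28 V < V_ov = 0.48 V, the device is in the triode region.
I_D = k_n [V_ov · V_DS − ½ V_DS²] = 3.096 × [0.48 × 0.28 − 0.5 × 0.28²] = 0.295 mA.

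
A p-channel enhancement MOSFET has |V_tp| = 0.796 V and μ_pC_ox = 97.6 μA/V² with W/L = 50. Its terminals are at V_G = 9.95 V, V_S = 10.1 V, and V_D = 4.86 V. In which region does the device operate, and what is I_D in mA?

V_SG = V_S − V_G = 10.1 − 9.95 = 0.15 V; V_SD = V_S − V_D = 10.1 − 4.86 = 5.24 V.
V_SG = 0.15 V < |V_tp| = 0.796 V, so the transistor is in cutoff.

Cutoff; I_D = 0 mA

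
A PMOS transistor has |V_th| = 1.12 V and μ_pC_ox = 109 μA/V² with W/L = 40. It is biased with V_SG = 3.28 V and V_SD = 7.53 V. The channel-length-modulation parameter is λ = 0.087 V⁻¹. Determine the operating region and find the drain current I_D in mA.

k_p = μ_pC_ox · (W/L) = 4.36 mA/V².
V_ov = V_SG − |V_th| = 3.28 − 1.12 = 2.16 V.
Since V_SD = 7.53 V ≥ V_ov = 2.16 V, the device is in saturation.
I_D = ½ k_p V_ov² (1 + λ V_SD) = 0.5 × 4.36 × 2.16² × (1 + 0.087 × 7.53) = 16.8 mA.

Saturation; I_D = 16.8 mA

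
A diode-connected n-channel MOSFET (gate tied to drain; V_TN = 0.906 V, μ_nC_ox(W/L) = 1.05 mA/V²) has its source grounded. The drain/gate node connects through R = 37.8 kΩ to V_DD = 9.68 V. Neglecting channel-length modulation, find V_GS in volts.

V_GS = 1.55 V

With gate tied to drain, V_GS = V_DS ≥ V_GS − V_TN, so the device is in saturation.
KCL at the drain: ½ k_n (V_GS − V_TN)² = (V_DD − V_GS)/R.
Let x = V_GS − 0.906. Then 19.8 x² + x − 8.774 = 0, giving x = 0.64 V (positive root), so V_GS = 1.55 V.
I_D = (V_DD − V_GS)/R = (9.68 − 1.55) / 37.8 = 0.215 mA.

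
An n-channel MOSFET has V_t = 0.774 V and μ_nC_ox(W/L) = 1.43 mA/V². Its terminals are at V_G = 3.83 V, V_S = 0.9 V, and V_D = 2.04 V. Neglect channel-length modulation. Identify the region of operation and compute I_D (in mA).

V_GS = V_G − V_S = 3.83 − 0.9 = 2.93 V; V_DS = V_D − V_S = 2.04 − 0.9 = 1.14 V.
V_ov = V_GS − V_t = 2.93 − 0.774 = 2.16 V.
Since V_DS = 1.14 V < V_ov = 2.16 V, the device is in the triode region.
I_D = k_n [V_ov · V_DS − ½ V_DS²] = 1.43 × [2.16 × 1.14 − 0.5 × 1.14²] = 2.59 mA.

Triode; I_D = 2.59 mA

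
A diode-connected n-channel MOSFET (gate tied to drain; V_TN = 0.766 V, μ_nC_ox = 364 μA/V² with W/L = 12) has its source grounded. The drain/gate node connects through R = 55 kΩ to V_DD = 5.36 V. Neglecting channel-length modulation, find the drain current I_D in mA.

With gate tied to drain, V_GS = V_DS ≥ V_GS − V_TN, so the device is in saturation.
k_n = μ_nC_ox · (W/L) = 4.368 mA/V².
KCL at the drain: ½ k_n (V_GS − V_TN)² = (V_DD − V_GS)/R.
Let x = V_GS − 0.766. Then 120 x² + x − 4.594 = 0, giving x = 0.191 V (positive root), so V_GS = 0.957 V.
I_D = (V_DD − V_GS)/R = (5.36 − 0.957) / 55 = 0.08 mA.

I_D = 0.0800 mA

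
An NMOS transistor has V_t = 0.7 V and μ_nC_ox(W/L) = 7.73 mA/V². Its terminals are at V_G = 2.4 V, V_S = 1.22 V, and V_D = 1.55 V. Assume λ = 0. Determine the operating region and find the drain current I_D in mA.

Triode; I_D = 0.804 mA

V_GS = V_G − V_S = 2.4 − 1.22 = 1.18 V; V_DS = V_D − V_S = 1.55 − 1.22 = 0.33 V.
V_ov = V_GS − V_t = 1.18 − 0.7 = 0.48 V.
Since V_DS = 0.33 V < V_ov = 0.48 V, the device is in the triode region.
I_D = k_n [V_ov · V_DS − ½ V_DS²] = 7.73 × [0.48 × 0.33 − 0.5 × 0.33²] = 0.804 mA.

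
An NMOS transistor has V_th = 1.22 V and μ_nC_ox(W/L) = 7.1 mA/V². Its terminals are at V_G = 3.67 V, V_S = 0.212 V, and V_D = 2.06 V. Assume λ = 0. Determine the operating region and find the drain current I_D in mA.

Triode; I_D = 17.2 mA

V_GS = V_G − V_S = 3.67 − 0.212 = 3.46 V; V_DS = V_D − V_S = 2.06 − 0.212 = 1.85 V.
V_ov = V_GS − V_th = 3.46 − 1.22 = 2.24 V.
Since V_DS = 1.85 V < V_ov = 2.24 V, the device is in the triode region.
I_D = k_n [V_ov · V_DS − ½ V_DS²] = 7.1 × [2.24 × 1.85 − 0.5 × 1.85²] = 17.2 mA.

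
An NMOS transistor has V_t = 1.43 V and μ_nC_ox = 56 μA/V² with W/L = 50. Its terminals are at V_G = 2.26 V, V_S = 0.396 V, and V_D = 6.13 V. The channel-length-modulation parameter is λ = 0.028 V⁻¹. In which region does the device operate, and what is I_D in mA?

Saturation; I_D = 0.306 mA

V_GS = V_G − V_S = 2.26 − 0.396 = 1.86 V; V_DS = V_D − V_S = 6.13 − 0.396 = 5.73 V.
k_n = μ_nC_ox · (W/L) = 2.8 mA/V².
V_ov = V_GS − V_t = 1.86 − 1.43 = 0.434 V.
Since V_DS = 5.73 V ≥ V_ov = 0.434 V, the device is in saturation.
I_D = ½ k_n V_ov² (1 + λ V_DS) = 0.5 × 2.8 × 0.434² × (1 + 0.028 × 5.73) = 0.306 mA.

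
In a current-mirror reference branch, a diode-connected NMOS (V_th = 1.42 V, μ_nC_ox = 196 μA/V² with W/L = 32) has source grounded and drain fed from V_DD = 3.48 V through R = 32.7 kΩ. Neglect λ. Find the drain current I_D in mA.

I_D = 0.0588 mA

With gate tied to drain, V_GS = V_DS ≥ V_GS − V_th, so the device is in saturation.
k_n = μ_nC_ox · (W/L) = 6.272 mA/V².
KCL at the drain: ½ k_n (V_GS − V_th)² = (V_DD − V_GS)/R.
Let x = V_GS − 1.42. Then 103 x² + x − 2.06 = 0, giving x = 0.137 V (positive root), so V_GS = 1.56 V.
I_D = (V_DD − V_GS)/R = (3.48 − 1.56) / 32.7 = 0.0588 mA.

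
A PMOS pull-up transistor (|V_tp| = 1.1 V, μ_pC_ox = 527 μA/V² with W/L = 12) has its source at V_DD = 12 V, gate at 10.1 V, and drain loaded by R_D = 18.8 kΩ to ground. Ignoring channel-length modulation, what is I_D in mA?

I_D = 0.631 mA

V_SG = V_DD − V_G = 12 − 10.1 = 1.9 V, so V_ov = 1.9 − 1.1 = 0.8 V.
k_p = μ_pC_ox · (W/L) = 6.324 mA/V².
Assume saturation: I_D = ½ k_p V_ov² = 0.5 × 6.324 × 0.8² = 2.02 mA, giving V_SD = V_DD − I_D R_D = 12 − 2.02 × 18.8 = -26 V.
But -26 V < V_ov = 0.8 V, so the device is actually in triode.
In triode I_D = k_p[V_ov V_SD − ½ V_SD²] and I_D = (V_DD − V_SD)/R_D. Equating: 59.4 V_SD² − 96.11 V_SD + 12 = 0, giving V_SD = 0.136 V (the root below V_ov).
I_D = (12 − 0.136) / 18.8 = 0.631 mA.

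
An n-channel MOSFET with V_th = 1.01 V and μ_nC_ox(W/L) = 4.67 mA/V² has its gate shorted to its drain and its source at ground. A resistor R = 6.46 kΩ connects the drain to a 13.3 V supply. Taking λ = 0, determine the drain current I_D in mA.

I_D = 1.77 mA

With gate tied to drain, V_GS = V_DS ≥ V_GS − V_th, so the device is in saturation.
KCL at the drain: ½ k_n (V_GS − V_th)² = (V_DD − V_GS)/R.
Let x = V_GS − 1.01. Then 15.1 x² + x − 12.29 = 0, giving x = 0.87 V (positive root), so V_GS = 1.88 V.
I_D = (V_DD − V_GS)/R = (13.3 − 1.88) / 6.46 = 1.77 mA.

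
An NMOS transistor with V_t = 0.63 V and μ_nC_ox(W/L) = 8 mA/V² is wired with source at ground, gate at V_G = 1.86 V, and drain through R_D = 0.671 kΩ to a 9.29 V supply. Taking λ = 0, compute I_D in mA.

I_D = 6.05 mA

V_GS = V_G = 1.86 V, so V_ov = 1.86 − 0.63 = 1.23 V.
Assume saturation: I_D = ½ k_n V_ov² = 0.5 × 8 × 1.23² = 6.05 mA, giving V_DS = V_DD − I_D R_D = 9.29 − 6.05 × 0.671 = 5.23 V.
V_DS = 5.23 V ≥ V_ov = 1.23 V, confirming saturation.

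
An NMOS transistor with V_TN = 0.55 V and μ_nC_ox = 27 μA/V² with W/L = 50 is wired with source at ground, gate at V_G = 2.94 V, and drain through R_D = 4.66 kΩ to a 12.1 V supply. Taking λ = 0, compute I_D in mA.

V_GS = V_G = 2.94 V, so V_ov = 2.94 − 0.55 = 2.39 V.
k_n = μ_nC_ox · (W/L) = 1.35 mA/V².
Assume saturation: I_D = ½ k_n V_ov² = 0.5 × 1.35 × 2.39² = 3.86 mA, giving V_DS = V_DD − I_D R_D = 12.1 − 3.86 × 4.66 = -5.87 V.
But -5.87 V < V_ov = 2.39 V, so the device is actually in triode.
In triode I_D = k_n[V_ov V_DS − ½ V_DS²] and I_D = (V_DD − V_DS)/R_D. Equating: 3.15 V_DS² − 16.04 V_DS + 12.1 = 0, giving V_DS = 0.921 V (the root below V_ov).
I_D = (12.1 − 0.921) / 4.66 = 2.4 mA.

I_D = 2.40 mA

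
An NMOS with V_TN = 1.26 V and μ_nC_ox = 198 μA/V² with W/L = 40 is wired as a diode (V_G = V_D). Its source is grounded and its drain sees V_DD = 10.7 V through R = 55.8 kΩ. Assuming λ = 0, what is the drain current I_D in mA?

I_D = 0.166 mA

With gate tied to drain, V_GS = V_DS ≥ V_GS − V_TN, so the device is in saturation.
k_n = μ_nC_ox · (W/L) = 7.92 mA/V².
KCL at the drain: ½ k_n (V_GS − V_TN)² = (V_DD − V_GS)/R.
Let x = V_GS − 1.26. Then 221 x² + x − 9.44 = 0, giving x = 0.204 V (positive root), so V_GS = 1.46 V.
I_D = (V_DD − V_GS)/R = (10.7 − 1.46) / 55.8 = 0.166 mA.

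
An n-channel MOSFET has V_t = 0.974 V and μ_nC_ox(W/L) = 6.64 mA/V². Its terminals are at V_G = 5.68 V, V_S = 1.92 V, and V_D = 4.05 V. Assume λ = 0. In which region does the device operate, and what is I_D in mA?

V_GS = V_G − V_S = 5.68 − 1.92 = 3.76 V; V_DS = V_D − V_S = 4.05 − 1.92 = 2.13 V.
V_ov = V_GS − V_t = 3.76 − 0.974 = 2.79 V.
Since V_DS = 2.13 V < V_ov = 2.79 V, the device is in the triode region.
I_D = k_n [V_ov · V_DS − ½ V_DS²] = 6.64 × [2.79 × 2.13 − 0.5 × 2.13²] = 24.3 mA.

Triode; I_D = 24.3 mA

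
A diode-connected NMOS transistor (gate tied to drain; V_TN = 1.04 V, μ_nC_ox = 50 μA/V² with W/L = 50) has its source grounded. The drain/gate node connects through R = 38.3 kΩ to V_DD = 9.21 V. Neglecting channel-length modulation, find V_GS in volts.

With gate tied to drain, V_GS = V_DS ≥ V_GS − V_TN, so the device is in saturation.
k_n = μ_nC_ox · (W/L) = 2.5 mA/V².
KCL at the drain: ½ k_n (V_GS − V_TN)² = (V_DD − V_GS)/R.
Let x = V_GS − 1.04. Then 47.9 x² + x − 8.17 = 0, giving x = 0.403 V (positive root), so V_GS = 1.44 V.
I_D = (V_DD − V_GS)/R = (9.21 − 1.44) / 38.3 = 0.203 mA.

V_GS = 1.44 V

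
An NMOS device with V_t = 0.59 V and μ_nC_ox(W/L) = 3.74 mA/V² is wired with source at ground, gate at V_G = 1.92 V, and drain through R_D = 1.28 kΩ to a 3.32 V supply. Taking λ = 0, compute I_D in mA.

V_GS = V_G = 1.92 V, so V_ov = 1.92 − 0.59 = 1.33 V.
Assume saturation: I_D = ½ k_n V_ov² = 0.5 × 3.74 × 1.33² = 3.31 mA, giving V_DS = V_DD − I_D R_D = 3.32 − 3.31 × 1.28 = -0.914 V.
But -0.914 V < V_ov = 1.33 V, so the device is actually in triode.
In triode I_D = k_n[V_ov V_DS − ½ V_DS²] and I_D = (V_DD − V_DS)/R_D. Equating: 2.39 V_DS² − 7.367 V_DS + 3.32 = 0, giving V_DS = 0.548 V (the root below V_ov).
I_D = (3.32 − 0.548) / 1.28 = 2.17 mA.

I_D = 2.17 mA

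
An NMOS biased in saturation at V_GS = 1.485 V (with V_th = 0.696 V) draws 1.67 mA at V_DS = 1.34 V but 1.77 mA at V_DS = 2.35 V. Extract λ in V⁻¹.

λ = 0.0644 V⁻¹

With V_GS fixed, I_D ∝ (1 + λ V_DS) in saturation, so I_D2/I_D1 = (1 + λ V_DS2)/(1 + λ V_DS1).
1.77/1.67 = 1.06 = (1 + 2.35 λ)/(1 + 1.34 λ).
Solving: λ (I_D1 V_DS2 − I_D2 V_DS1) = I_D2 − I_D1, so λ = (1.77 − 1.67) / (1.67 × 2.35 − 1.77 × 1.34) = 0.1 / 1.55 = 0.0644 V⁻¹.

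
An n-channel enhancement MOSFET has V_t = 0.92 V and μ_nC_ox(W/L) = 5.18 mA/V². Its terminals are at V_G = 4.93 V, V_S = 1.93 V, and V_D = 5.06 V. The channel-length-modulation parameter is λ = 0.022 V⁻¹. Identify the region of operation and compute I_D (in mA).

V_GS = V_G − V_S = 4.93 − 1.93 = 3 V; V_DS = V_D − V_S = 5.06 − 1.93 = 3.13 V.
V_ov = V_GS − V_t = 3 − 0.92 = 2.08 V.
Since V_DS = 3.13 V ≥ V_ov = 2.08 V, the device is in saturation.
I_D = ½ k_n V_ov² (1 + λ V_DS) = 0.5 × 5.18 × 2.08² × (1 + 0.022 × 3.13) = 12 mA.

Saturation; I_D = 12.0 mA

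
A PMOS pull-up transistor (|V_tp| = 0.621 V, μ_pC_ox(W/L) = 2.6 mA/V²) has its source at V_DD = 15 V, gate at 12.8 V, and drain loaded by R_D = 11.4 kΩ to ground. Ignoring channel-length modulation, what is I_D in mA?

V_SG = V_DD − V_G = 15 − 12.8 = 2.2 V, so V_ov = 2.2 − 0.621 = 1.58 V.
Assume saturation: I_D = ½ k_p V_ov² = 0.5 × 2.6 × 1.58² = 3.24 mA, giving V_SD = V_DD − I_D R_D = 15 − 3.24 × 11.4 = -21.9 V.
But -21.9 V < V_ov = 1.58 V, so the device is actually in triode.
In triode I_D = k_p[V_ov V_SD − ½ V_SD²] and I_D = (V_DD − V_SD)/R_D. Equating: 14.8 V_SD² − 47.8 V_SD + 15 = 0, giving V_SD = 0.352 V (the root below V_ov).
I_D = (15 − 0.352) / 11.4 = 1.28 mA.

I_D = 1.28 mA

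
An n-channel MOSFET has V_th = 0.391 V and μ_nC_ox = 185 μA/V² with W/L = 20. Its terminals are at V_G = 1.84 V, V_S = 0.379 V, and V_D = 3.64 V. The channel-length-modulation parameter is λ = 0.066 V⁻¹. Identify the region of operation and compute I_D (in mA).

Saturation; I_D = 2.57 mA

V_GS = V_G − V_S = 1.84 − 0.379 = 1.46 V; V_DS = V_D − V_S = 3.64 − 0.379 = 3.26 V.
k_n = μ_nC_ox · (W/L) = 3.7 mA/V².
V_ov = V_GS − V_th = 1.46 − 0.391 = 1.07 V.
Since V_DS = 3.26 V ≥ V_ov = 1.07 V, the device is in saturation.
I_D = ½ k_n V_ov² (1 + λ V_DS) = 0.5 × 3.7 × 1.07² × (1 + 0.066 × 3.26) = 2.57 mA.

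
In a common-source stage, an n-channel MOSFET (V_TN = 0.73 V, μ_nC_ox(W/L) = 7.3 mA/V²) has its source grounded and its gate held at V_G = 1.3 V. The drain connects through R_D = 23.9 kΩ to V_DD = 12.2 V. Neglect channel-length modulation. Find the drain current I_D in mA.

V_GS = V_G = 1.3 V, so V_ov = 1.3 − 0.73 = 0.57 V.
Assume saturation: I_D = ½ k_n V_ov² = 0.5 × 7.3 × 0.57² = 1.19 mA, giving V_DS = V_DD − I_D R_D = 12.2 − 1.19 × 23.9 = -16.1 V.
But -16.1 V < V_ov = 0.57 V, so the device is actually in triode.
In triode I_D = k_n[V_ov V_DS − ½ V_DS²] and I_D = (V_DD − V_DS)/R_D. Equating: 87.2 V_DS² − 100.4 V_DS + 12.2 = 0, giving V_DS = 0.138 V (the root below V_ov).
I_D = (12.2 − 0.138) / 23.9 = 0.505 mA.

I_D = 0.505 mA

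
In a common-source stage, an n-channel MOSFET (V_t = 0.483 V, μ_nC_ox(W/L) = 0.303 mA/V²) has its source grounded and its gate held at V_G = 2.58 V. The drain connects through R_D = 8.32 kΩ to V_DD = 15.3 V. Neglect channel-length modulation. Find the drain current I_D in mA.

V_GS = V_G = 2.58 V, so V_ov = 2.58 − 0.483 = 2.1 V.
Assume saturation: I_D = ½ k_n V_ov² = 0.5 × 0.303 × 2.1² = 0.666 mA, giving V_DS = V_DD − I_D R_D = 15.3 − 0.666 × 8.32 = 9.76 V.
V_DS = 9.76 V ≥ V_ov = 2.1 V, confirming saturation.

I_D = 0.666 mA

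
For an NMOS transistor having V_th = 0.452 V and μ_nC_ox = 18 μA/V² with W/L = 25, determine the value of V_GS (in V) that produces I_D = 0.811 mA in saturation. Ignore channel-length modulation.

k_n = μ_nC_ox · (W/L) = 0.45 mA/V².
In saturation I_D = ½ k_n (V_GS − V_th)², so V_GS − V_th = √(2 I_D / k_n) = √(2 × 0.811 / 0.45) = 1.9 V.
V_GS = 0.452 + 1.9 = 2.35 V.

V_GS = 2.35 V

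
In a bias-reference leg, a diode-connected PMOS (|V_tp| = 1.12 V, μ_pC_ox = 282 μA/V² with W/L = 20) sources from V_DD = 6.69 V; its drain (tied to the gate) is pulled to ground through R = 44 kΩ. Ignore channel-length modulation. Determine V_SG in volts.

With gate tied to drain, V_SG = V_SD ≥ V_SG − |V_tp|, so the device is in saturation.
k_p = μ_pC_ox · (W/L) = 5.64 mA/V².
KCL at the drain: ½ k_p (V_SG − |V_tp|)² = (V_DD − V_SG)/R.
Let x = V_SG − 1.12. Then 124 x² + x − 5.57 = 0, giving x = 0.208 V (positive root), so V_SG = 1.33 V.
I_D = (V_DD − V_SG)/R = (6.69 − 1.33) / 44 = 0.122 mA.

V_SG = 1.33 V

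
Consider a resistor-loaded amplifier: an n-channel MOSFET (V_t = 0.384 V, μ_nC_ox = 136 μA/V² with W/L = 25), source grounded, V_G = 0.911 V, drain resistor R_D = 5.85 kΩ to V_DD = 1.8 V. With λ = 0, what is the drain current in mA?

I_D = 0.276 mA

V_GS = V_G = 0.911 V, so V_ov = 0.911 − 0.384 = 0.527 V.
k_n = μ_nC_ox · (W/L) = 3.4 mA/V².
Assume saturation: I_D = ½ k_n V_ov² = 0.5 × 3.4 × 0.527² = 0.472 mA, giving V_DS = V_DD − I_D R_D = 1.8 − 0.472 × 5.85 = -0.962 V.
But -0.962 V < V_ov = 0.527 V, so the device is actually in triode.
In triode I_D = k_n[V_ov V_DS − ½ V_DS²] and I_D = (V_DD − V_DS)/R_D. Equating: 9.94 V_DS² − 11.48 V_DS + 1.8 = 0, giving V_DS = 0.187 V (the root below V_ov).
I_D = (1.8 − 0.187) / 5.85 = 0.276 mA.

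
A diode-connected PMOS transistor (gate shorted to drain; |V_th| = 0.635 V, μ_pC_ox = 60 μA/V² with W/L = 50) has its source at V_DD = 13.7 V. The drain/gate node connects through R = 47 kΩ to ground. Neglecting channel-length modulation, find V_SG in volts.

V_SG = 1.06 V

With gate tied to drain, V_SG = V_SD ≥ V_SG − |V_th|, so the device is in saturation.
k_p = μ_pC_ox · (W/L) = 3 mA/V².
KCL at the drain: ½ k_p (V_SG − |V_th|)² = (V_DD − V_SG)/R.
Let x = V_SG − 0.635. Then 70.5 x² + x − 13.06 = 0, giving x = 0.423 V (positive root), so V_SG = 1.06 V.
I_D = (V_DD − V_SG)/R = (13.7 − 1.06) / 47 = 0.269 mA.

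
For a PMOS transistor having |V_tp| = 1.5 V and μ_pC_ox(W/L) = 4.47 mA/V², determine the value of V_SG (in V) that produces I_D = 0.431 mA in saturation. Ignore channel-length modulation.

V_SG = 1.94 V

In saturation I_D = ½ k_p (V_SG − |V_tp|)², so V_SG − |V_tp| = √(2 I_D / k_p) = √(2 × 0.431 / 4.47) = 0.439 V.
V_SG = 1.5 + 0.439 = 1.94 V.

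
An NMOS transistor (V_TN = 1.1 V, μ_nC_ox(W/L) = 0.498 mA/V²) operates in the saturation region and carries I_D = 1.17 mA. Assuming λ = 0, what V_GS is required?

In saturation I_D = ½ k_n (V_GS − V_TN)², so V_GS − V_TN = √(2 I_D / k_n) = √(2 × 1.17 / 0.498) = 2.17 V.
V_GS = 1.1 + 2.17 = 3.27 V.

V_GS = 3.27 V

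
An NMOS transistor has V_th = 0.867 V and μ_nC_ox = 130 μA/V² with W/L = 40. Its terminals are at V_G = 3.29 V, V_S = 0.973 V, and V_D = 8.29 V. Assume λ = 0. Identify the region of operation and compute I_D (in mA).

V_GS = V_G − V_S = 3.29 − 0.973 = 2.32 V; V_DS = V_D − V_S = 8.29 − 0.973 = 7.32 V.
k_n = μ_nC_ox · (W/L) = 5.2 mA/V².
V_ov = V_GS − V_th = 2.32 − 0.867 = 1.45 V.
Since V_DS = 7.32 V ≥ V_ov = 1.45 V, the device is in saturation.
I_D = ½ k_n V_ov² = 0.5 × 5.2 × 1.45² = 5.47 mA.

Saturation; I_D = 5.47 mA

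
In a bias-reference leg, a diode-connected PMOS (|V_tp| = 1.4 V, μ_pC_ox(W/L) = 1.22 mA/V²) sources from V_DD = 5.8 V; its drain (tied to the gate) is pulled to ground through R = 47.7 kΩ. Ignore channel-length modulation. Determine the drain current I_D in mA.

With gate tied to drain, V_SG = V_SD ≥ V_SG − |V_tp|, so the device is in saturation.
KCL at the drain: ½ k_p (V_SG − |V_tp|)² = (V_DD − V_SG)/R.
Let x = V_SG − 1.4. Then 29.1 x² + x − 4.4 = 0, giving x = 0.372 V (positive root), so V_SG = 1.77 V.
I_D = (V_DD − V_SG)/R = (5.8 − 1.77) / 47.7 = 0.0844 mA.

I_D = 0.0844 mA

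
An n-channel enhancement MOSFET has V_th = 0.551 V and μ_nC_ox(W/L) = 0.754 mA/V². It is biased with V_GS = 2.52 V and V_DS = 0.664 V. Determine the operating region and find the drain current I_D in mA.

Triode; I_D = 0.820 mA

V_ov = V_GS − V_th = 2.52 − 0.551 = 1.97 V.
Since V_DS = 0.664 V < V_ov = 1.97 V, the device is in the triode region.
I_D = k_n [V_ov · V_DS − ½ V_DS²] = 0.754 × [1.97 × 0.664 − 0.5 × 0.664²] = 0.82 mA.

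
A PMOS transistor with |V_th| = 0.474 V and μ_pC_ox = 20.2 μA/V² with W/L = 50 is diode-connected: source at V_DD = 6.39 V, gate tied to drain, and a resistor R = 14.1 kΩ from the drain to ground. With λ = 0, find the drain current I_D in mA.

I_D = 0.360 mA

With gate tied to drain, V_SG = V_SD ≥ V_SG − |V_th|, so the device is in saturation.
k_p = μ_pC_ox · (W/L) = 1.01 mA/V².
KCL at the drain: ½ k_p (V_SG − |V_th|)² = (V_DD − V_SG)/R.
Let x = V_SG − 0.474. Then 7.12 x² + x − 5.916 = 0, giving x = 0.844 V (positive root), so V_SG = 1.32 V.
I_D = (V_DD − V_SG)/R = (6.39 − 1.32) / 14.1 = 0.36 mA.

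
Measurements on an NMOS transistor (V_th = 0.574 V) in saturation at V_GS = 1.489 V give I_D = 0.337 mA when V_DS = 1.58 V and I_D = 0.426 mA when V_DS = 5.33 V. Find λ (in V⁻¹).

λ = 0.0792 V⁻¹

With V_GS fixed, I_D ∝ (1 + λ V_DS) in saturation, so I_D2/I_D1 = (1 + λ V_DS2)/(1 + λ V_DS1).
0.426/0.337 = 1.264 = (1 + 5.33 λ)/(1 + 1.58 λ).
Solving: λ (I_D1 V_DS2 − I_D2 V_DS1) = I_D2 − I_D1, so λ = (0.426 − 0.337) / (0.337 × 5.33 − 0.426 × 1.58) = 0.089 / 1.12 = 0.0792 V⁻¹.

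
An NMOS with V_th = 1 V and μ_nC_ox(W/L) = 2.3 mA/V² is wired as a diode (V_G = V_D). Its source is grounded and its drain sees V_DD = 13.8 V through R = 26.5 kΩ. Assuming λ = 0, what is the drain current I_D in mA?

I_D = 0.459 mA

With gate tied to drain, V_GS = V_DS ≥ V_GS − V_th, so the device is in saturation.
KCL at the drain: ½ k_n (V_GS − V_th)² = (V_DD − V_GS)/R.
Let x = V_GS − 1. Then 30.5 x² + x − 12.8 = 0, giving x = 0.632 V (positive root), so V_GS = 1.63 V.
I_D = (V_DD − V_GS)/R = (13.8 − 1.63) / 26.5 = 0.459 mA.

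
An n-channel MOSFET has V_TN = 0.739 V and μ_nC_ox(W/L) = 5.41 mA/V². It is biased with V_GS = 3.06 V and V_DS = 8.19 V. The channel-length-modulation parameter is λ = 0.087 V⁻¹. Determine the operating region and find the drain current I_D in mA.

Saturation; I_D = 25.0 mA

V_ov = V_GS − V_TN = 3.06 − 0.739 = 2.32 V.
Since V_DS = 8.19 V ≥ V_ov = 2.32 V, the device is in saturation.
I_D = ½ k_n V_ov² (1 + λ V_DS) = 0.5 × 5.41 × 2.32² × (1 + 0.087 × 8.19) = 25 mA.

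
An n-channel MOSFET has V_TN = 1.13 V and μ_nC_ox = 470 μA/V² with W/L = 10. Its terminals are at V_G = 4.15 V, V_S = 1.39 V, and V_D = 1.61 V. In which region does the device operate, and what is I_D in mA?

Triode; I_D = 1.57 mA

V_GS = V_G − V_S = 4.15 − 1.39 = 2.76 V; V_DS = V_D − V_S = 1.61 − 1.39 = 0.22 V.
k_n = μ_nC_ox · (W/L) = 4.7 mA/V².
V_ov = V_GS − V_TN = 2.76 − 1.13 = 1.63 V.
Since V_DS = 0.22 V < V_ov = 1.63 V, the device is in the triode region.
I_D = k_n [V_ov · V_DS − ½ V_DS²] = 4.7 × [1.63 × 0.22 − 0.5 × 0.22²] = 1.57 mA.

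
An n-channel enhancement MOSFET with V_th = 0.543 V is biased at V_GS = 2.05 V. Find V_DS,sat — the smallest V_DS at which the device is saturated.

The boundary between triode and saturation is V_DS = V_GS − V_th = V_ov.
V_ov = 2.05 − 0.543 = 1.51 V.

V_DS,sat = 1.51 V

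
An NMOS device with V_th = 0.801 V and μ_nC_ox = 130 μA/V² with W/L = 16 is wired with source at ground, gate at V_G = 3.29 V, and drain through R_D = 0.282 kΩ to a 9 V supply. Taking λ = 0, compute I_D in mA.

V_GS = V_G = 3.29 V, so V_ov = 3.29 − 0.801 = 2.49 V.
k_n = μ_nC_ox · (W/L) = 2.08 mA/V².
Assume saturation: I_D = ½ k_n V_ov² = 0.5 × 2.08 × 2.49² = 6.44 mA, giving V_DS = V_DD − I_D R_D = 9 − 6.44 × 0.282 = 7.18 V.
V_DS = 7.18 V ≥ V_ov = 2.49 V, confirming saturation.

I_D = 6.44 mA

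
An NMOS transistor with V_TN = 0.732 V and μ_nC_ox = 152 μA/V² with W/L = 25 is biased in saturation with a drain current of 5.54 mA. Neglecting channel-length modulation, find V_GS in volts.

k_n = μ_nC_ox · (W/L) = 3.8 mA/V².
In saturation I_D = ½ k_n (V_GS − V_TN)², so V_GS − V_TN = √(2 I_D / k_n) = √(2 × 5.54 / 3.8) = 1.71 V.
V_GS = 0.732 + 1.71 = 2.44 V.

V_GS = 2.44 V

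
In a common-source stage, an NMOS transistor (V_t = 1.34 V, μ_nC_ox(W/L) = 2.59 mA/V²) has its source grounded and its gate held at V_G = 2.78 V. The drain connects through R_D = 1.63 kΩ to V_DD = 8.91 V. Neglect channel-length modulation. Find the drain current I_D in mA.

I_D = 2.69 mA

V_GS = V_G = 2.78 V, so V_ov = 2.78 − 1.34 = 1.44 V.
Assume saturation: I_D = ½ k_n V_ov² = 0.5 × 2.59 × 1.44² = 2.69 mA, giving V_DS = V_DD − I_D R_D = 8.91 − 2.69 × 1.63 = 4.53 V.
V_DS = 4.53 V ≥ V_ov = 1.44 V, confirming saturation.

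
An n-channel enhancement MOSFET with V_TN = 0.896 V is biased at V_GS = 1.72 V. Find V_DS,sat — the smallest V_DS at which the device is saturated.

The boundary between triode and saturation is V_DS = V_GS − V_TN = V_ov.
V_ov = 1.72 − 0.896 = 0.824 V.

V_DS,sat = 0.824 V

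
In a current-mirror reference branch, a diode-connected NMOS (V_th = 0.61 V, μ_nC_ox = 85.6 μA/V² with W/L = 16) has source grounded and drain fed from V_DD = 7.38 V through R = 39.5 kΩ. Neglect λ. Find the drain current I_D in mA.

I_D = 0.159 mA

With gate tied to drain, V_GS = V_DS ≥ V_GS − V_th, so the device is in saturation.
k_n = μ_nC_ox · (W/L) = 1.37 mA/V².
KCL at the drain: ½ k_n (V_GS − V_th)² = (V_DD − V_GS)/R.
Let x = V_GS − 0.61. Then 27 x² + x − 6.77 = 0, giving x = 0.482 V (positive root), so V_GS = 1.09 V.
I_D = (V_DD − V_GS)/R = (7.38 − 1.09) / 39.5 = 0.159 mA.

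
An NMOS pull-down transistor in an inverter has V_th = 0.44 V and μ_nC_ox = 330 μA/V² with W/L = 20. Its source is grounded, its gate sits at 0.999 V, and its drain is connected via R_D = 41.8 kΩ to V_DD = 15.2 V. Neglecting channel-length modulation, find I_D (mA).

I_D = 0.361 mA

V_GS = V_G = 0.999 V, so V_ov = 0.999 − 0.44 = 0.559 V.
k_n = μ_nC_ox · (W/L) = 6.6 mA/V².
Assume saturation: I_D = ½ k_n V_ov² = 0.5 × 6.6 × 0.559² = 1.03 mA, giving V_DS = V_DD − I_D R_D = 15.2 − 1.03 × 41.8 = -27.9 V.
But -27.9 V < V_ov = 0.559 V, so the device is actually in triode.
In triode I_D = k_n[V_ov V_DS − ½ V_DS²] and I_D = (V_DD − V_DS)/R_D. Equating: 138 V_DS² − 155.2 V_DS + 15.2 = 0, giving V_DS = 0.108 V (the root below V_ov).
I_D = (15.2 − 0.108) / 41.8 = 0.361 mA.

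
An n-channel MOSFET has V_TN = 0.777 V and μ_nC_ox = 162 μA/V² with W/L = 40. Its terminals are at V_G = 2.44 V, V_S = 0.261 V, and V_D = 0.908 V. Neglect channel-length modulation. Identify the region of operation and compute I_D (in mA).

Triode; I_D = 4.52 mA

V_GS = V_G − V_S = 2.44 − 0.261 = 2.18 V; V_DS = V_D − V_S = 0.908 − 0.261 = 0.647 V.
k_n = μ_nC_ox · (W/L) = 6.48 mA/V².
V_ov = V_GS − V_TN = 2.18 − 0.777 = 1.4 V.
Since V_DS = 0.647 V < V_ov = 1.4 V, the device is in the triode region.
I_D = k_n [V_ov · V_DS − ½ V_DS²] = 6.48 × [1.4 × 0.647 − 0.5 × 0.647²] = 4.52 mA.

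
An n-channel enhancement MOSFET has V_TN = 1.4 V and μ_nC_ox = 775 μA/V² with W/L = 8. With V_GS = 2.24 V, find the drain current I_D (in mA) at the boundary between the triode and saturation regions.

At the boundary V_DS = V_ov = V_GS − V_TN = 2.24 − 1.4 = 0.84 V.
k_n = μ_nC_ox · (W/L) = 6.2 mA/V².
I_D = ½ k_n V_ov² = 0.5 × 6.2 × 0.84² = 2.19 mA.

I_D = 2.19 mA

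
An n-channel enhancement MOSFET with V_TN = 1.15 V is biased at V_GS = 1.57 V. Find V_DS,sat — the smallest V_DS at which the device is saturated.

V_DS,sat = 0.420 V

The boundary between triode and saturation is V_DS = V_GS − V_TN = V_ov.
V_ov = 1.57 − 1.15 = 0.42 V.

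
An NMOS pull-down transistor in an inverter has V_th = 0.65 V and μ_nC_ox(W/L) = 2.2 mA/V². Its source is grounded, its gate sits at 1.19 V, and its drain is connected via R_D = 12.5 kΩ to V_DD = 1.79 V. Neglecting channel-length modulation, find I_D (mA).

V_GS = V_G = 1.19 V, so V_ov = 1.19 − 0.65 = 0.54 V.
Assume saturation: I_D = ½ k_n V_ov² = 0.5 × 2.2 × 0.54² = 0.321 mA, giving V_DS = V_DD − I_D R_D = 1.79 − 0.321 × 12.5 = -2.22 V.
But -2.22 V < V_ov = 0.54 V, so the device is actually in triode.
In triode I_D = k_n[V_ov V_DS − ½ V_DS²] and I_D = (V_DD − V_DS)/R_D. Equating: 13.8 V_DS² − 15.85 V_DS + 1.79 = 0, giving V_DS = 0.127 V (the root below V_ov).
I_D = (1.79 − 0.127) / 12.5 = 0.133 mA.

I_D = 0.133 mA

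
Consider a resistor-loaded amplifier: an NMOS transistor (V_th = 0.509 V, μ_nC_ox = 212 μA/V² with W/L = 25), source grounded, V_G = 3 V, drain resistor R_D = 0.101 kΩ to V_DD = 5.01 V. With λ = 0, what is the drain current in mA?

I_D = 16.4 mA

V_GS = V_G = 3 V, so V_ov = 3 − 0.509 = 2.49 V.
k_n = μ_nC_ox · (W/L) = 5.3 mA/V².
Assume saturation: I_D = ½ k_n V_ov² = 0.5 × 5.3 × 2.49² = 16.4 mA, giving V_DS = V_DD − I_D R_D = 5.01 − 16.4 × 0.101 = 3.35 V.
V_DS = 3.35 V ≥ V_ov = 2.49 V, confirming saturation.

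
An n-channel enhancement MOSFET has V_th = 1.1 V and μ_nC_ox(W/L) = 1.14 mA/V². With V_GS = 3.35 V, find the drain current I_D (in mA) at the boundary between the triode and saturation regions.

I_D = 2.89 mA

At the boundary V_DS = V_ov = V_GS − V_th = 3.35 − 1.1 = 2.25 V.
I_D = ½ k_n V_ov² = 0.5 × 1.14 × 2.25² = 2.89 mA.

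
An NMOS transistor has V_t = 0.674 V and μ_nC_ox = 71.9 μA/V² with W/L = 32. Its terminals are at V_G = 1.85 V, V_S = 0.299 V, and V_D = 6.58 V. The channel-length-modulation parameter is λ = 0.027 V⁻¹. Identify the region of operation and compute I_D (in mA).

Saturation; I_D = 1.03 mA

V_GS = V_G − V_S = 1.85 − 0.299 = 1.55 V; V_DS = V_D − V_S = 6.58 − 0.299 = 6.28 V.
k_n = μ_nC_ox · (W/L) = 2.301 mA/V².
V_ov = V_GS − V_t = 1.55 − 0.674 = 0.877 V.
Since V_DS = 6.28 V ≥ V_ov = 0.877 V, the device is in saturation.
I_D = ½ k_n V_ov² (1 + λ V_DS) = 0.5 × 2.301 × 0.877² × (1 + 0.027 × 6.28) = 1.03 mA.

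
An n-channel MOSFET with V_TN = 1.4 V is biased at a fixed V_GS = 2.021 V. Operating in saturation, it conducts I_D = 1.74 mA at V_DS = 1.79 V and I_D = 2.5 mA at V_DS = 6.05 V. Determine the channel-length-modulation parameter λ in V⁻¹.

λ = 0.126 V⁻¹

With V_GS fixed, I_D ∝ (1 + λ V_DS) in saturation, so I_D2/I_D1 = (1 + λ V_DS2)/(1 + λ V_DS1).
2.5/1.74 = 1.437 = (1 + 6.05 λ)/(1 + 1.79 λ).
Solving: λ (I_D1 V_DS2 − I_D2 V_DS1) = I_D2 − I_D1, so λ = (2.5 − 1.74) / (1.74 × 6.05 − 2.5 × 1.79) = 0.76 / 6.05 = 0.126 V⁻¹.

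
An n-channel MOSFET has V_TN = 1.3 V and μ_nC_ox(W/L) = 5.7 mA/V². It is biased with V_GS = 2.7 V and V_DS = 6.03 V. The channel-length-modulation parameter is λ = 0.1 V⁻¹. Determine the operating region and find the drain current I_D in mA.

Saturation; I_D = 8.95 mA

V_ov = V_GS − V_TN = 2.7 − 1.3 = 1.4 V.
Since V_DS = 6.03 V ≥ V_ov = 1.4 V, the device is in saturation.
I_D = ½ k_n V_ov² (1 + λ V_DS) = 0.5 × 5.7 × 1.4² × (1 + 0.1 × 6.03) = 8.95 mA.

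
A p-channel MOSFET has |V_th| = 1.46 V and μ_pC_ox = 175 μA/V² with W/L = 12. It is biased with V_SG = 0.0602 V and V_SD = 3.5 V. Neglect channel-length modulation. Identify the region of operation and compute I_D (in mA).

Cutoff; I_D = 0 mA

V_SG = 0.0602 V < |V_th| = 1.46 V, so the transistor is in cutoff.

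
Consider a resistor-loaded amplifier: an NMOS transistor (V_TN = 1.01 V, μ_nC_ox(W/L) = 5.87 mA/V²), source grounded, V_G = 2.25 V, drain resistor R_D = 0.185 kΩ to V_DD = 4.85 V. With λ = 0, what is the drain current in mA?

V_GS = V_G = 2.25 V, so V_ov = 2.25 − 1.01 = 1.24 V.
Assume saturation: I_D = ½ k_n V_ov² = 0.5 × 5.87 × 1.24² = 4.51 mA, giving V_DS = V_DD − I_D R_D = 4.85 − 4.51 × 0.185 = 4.02 V.
V_DS = 4.02 V ≥ V_ov = 1.24 V, confirming saturation.

I_D = 4.51 mA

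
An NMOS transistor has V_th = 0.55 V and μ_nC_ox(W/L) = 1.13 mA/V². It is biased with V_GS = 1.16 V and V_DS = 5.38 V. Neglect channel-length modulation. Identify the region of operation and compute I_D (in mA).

Saturation; I_D = 0.210 mA

V_ov = V_GS − V_th = 1.16 − 0.55 = 0.61 V.
Since V_DS = 5.38 V ≥ V_ov = 0.61 V, the device is in saturation.
I_D = ½ k_n V_ov² = 0.5 × 1.13 × 0.61² = 0.21 mA.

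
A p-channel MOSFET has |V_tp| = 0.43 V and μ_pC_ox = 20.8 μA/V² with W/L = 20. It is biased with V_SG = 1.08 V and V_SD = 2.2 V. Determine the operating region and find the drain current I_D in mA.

k_p = μ_pC_ox · (W/L) = 0.416 mA/V².
V_ov = V_SG − |V_tp| = 1.08 − 0.43 = 0.65 V.
Since V_SD = 2.2 V ≥ V_ov = 0.65 V, the device is in saturation.
I_D = ½ k_p V_ov² = 0.5 × 0.416 × 0.65² = 0.0879 mA.

Saturation; I_D = 0.0879 mA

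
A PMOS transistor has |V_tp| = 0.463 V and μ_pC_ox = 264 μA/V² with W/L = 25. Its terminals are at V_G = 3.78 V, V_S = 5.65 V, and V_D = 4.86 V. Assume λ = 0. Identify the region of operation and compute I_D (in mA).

V_SG = V_S − V_G = 5.65 − 3.78 = 1.87 V; V_SD = V_S − V_D = 5.65 − 4.86 = 0.79 V.
k_p = μ_pC_ox · (W/L) = 6.6 mA/V².
V_ov = V_SG − |V_tp| = 1.87 − 0.463 = 1.41 V.
Since V_SD = 0.79 V < V_ov = 1.41 V, the device is in the triode region.
I_D = k_p [V_ov · V_SD − ½ V_SD²] = 6.6 × [1.41 × 0.79 − 0.5 × 0.79²] = 5.28 mA.

Triode; I_D = 5.28 mA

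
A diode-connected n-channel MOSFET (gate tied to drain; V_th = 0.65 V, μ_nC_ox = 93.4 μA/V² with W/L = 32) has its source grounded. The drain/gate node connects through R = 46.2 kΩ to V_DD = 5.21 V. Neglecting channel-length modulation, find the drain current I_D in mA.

With gate tied to drain, V_GS = V_DS ≥ V_GS − V_th, so the device is in saturation.
k_n = μ_nC_ox · (W/L) = 2.989 mA/V².
KCL at the drain: ½ k_n (V_GS − V_th)² = (V_DD − V_GS)/R.
Let x = V_GS − 0.65. Then 69 x² + x − 4.56 = 0, giving x = 0.25 V (positive root), so V_GS = 0.9 V.
I_D = (V_DD − V_GS)/R = (5.21 − 0.9) / 46.2 = 0.0933 mA.

I_D = 0.0933 mA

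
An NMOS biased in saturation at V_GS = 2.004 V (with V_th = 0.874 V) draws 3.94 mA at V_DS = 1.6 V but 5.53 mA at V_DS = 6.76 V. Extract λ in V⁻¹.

λ = 0.0894 V⁻¹

With V_GS fixed, I_D ∝ (1 + λ V_DS) in saturation, so I_D2/I_D1 = (1 + λ V_DS2)/(1 + λ V_DS1).
5.53/3.94 = 1.404 = (1 + 6.76 λ)/(1 + 1.6 λ).
Solving: λ (I_D1 V_DS2 − I_D2 V_DS1) = I_D2 − I_D1, so λ = (5.53 − 3.94) / (3.94 × 6.76 − 5.53 × 1.6) = 1.59 / 17.8 = 0.0894 V⁻¹.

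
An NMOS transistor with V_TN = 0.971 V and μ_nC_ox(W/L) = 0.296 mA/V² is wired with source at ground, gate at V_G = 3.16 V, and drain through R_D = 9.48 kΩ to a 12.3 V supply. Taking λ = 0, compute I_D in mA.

I_D = 0.709 mA

V_GS = V_G = 3.16 V, so V_ov = 3.16 − 0.971 = 2.19 V.
Assume saturation: I_D = ½ k_n V_ov² = 0.5 × 0.296 × 2.19² = 0.709 mA, giving V_DS = V_DD − I_D R_D = 12.3 − 0.709 × 9.48 = 5.58 V.
V_DS = 5.58 V ≥ V_ov = 2.19 V, confirming saturation.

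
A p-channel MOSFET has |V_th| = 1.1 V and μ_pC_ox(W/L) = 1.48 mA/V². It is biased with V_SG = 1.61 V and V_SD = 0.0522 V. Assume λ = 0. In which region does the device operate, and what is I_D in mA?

V_ov = V_SG − |V_th| = 1.61 − 1.1 = 0.51 V.
Since V_SD = 0.0522 V < V_ov = 0.51 V, the device is in the triode region.
I_D = k_p [V_ov · V_SD − ½ V_SD²] = 1.48 × [0.51 × 0.0522 − 0.5 × 0.0522²] = 0.0374 mA.

Triode; I_D = 0.0374 mA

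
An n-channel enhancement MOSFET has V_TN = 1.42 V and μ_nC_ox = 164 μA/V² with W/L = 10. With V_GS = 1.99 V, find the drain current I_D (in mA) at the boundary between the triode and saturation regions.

I_D = 0.266 mA

At the boundary V_DS = V_ov = V_GS − V_TN = 1.99 − 1.42 = 0.57 V.
k_n = μ_nC_ox · (W/L) = 1.64 mA/V².
I_D = ½ k_n V_ov² = 0.5 × 1.64 × 0.57² = 0.266 mA.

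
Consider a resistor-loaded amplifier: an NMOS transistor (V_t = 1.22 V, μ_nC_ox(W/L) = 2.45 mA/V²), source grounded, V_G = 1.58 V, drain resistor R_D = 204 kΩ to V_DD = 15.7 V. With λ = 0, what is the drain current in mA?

V_GS = V_G = 1.58 V, so V_ov = 1.58 − 1.22 = 0.36 V.
Assume saturation: I_D = ½ k_n V_ov² = 0.5 × 2.45 × 0.36² = 0.159 mA, giving V_DS = V_DD − I_D R_D = 15.7 − 0.159 × 204 = -16.7 V.
But -16.7 V < V_ov = 0.36 V, so the device is actually in triode.
In triode I_D = k_n[V_ov V_DS − ½ V_DS²] and I_D = (V_DD − V_DS)/R_D. Equating: 250 V_DS² − 180.9 V_DS + 15.7 = 0, giving V_DS = 0.101 V (the root below V_ov).
I_D = (15.7 − 0.101) / 204 = 0.0765 mA.

I_D = 0.0765 mA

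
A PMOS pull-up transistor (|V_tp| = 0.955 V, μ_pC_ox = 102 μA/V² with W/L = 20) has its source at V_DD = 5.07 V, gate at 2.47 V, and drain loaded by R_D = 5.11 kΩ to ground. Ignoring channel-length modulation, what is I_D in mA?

I_D = 0.932 mA

V_SG = V_DD − V_G = 5.07 − 2.47 = 2.6 V, so V_ov = 2.6 − 0.955 = 1.65 V.
k_p = μ_pC_ox · (W/L) = 2.04 mA/V².
Assume saturation: I_D = ½ k_p V_ov² = 0.5 × 2.04 × 1.65² = 2.76 mA, giving V_SD = V_DD − I_D R_D = 5.07 − 2.76 × 5.11 = -9.03 V.
But -9.03 V < V_ov = 1.65 V, so the device is actually in triode.
In triode I_D = k_p[V_ov V_SD − ½ V_SD²] and I_D = (V_DD − V_SD)/R_D. Equating: 5.21 V_SD² − 18.15 V_SD + 5.07 = 0, giving V_SD = 0.306 V (the root below V_ov).
I_D = (5.07 − 0.306) / 5.11 = 0.932 mA.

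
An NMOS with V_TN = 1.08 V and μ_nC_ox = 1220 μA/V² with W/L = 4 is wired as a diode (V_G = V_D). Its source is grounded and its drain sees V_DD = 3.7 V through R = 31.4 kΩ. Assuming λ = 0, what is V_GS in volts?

With gate tied to drain, V_GS = V_DS ≥ V_GS − V_TN, so the device is in saturation.
k_n = μ_nC_ox · (W/L) = 4.88 mA/V².
KCL at the drain: ½ k_n (V_GS − V_TN)² = (V_DD − V_GS)/R.
Let x = V_GS − 1.08. Then 76.6 x² + x − 2.62 = 0, giving x = 0.179 V (positive root), so V_GS = 1.26 V.
I_D = (V_DD − V_GS)/R = (3.7 − 1.26) / 31.4 = 0.0778 mA.

V_GS = 1.26 V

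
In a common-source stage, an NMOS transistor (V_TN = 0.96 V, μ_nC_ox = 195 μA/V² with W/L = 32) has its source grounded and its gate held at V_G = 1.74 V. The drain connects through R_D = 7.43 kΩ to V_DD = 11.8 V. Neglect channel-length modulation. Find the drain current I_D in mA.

I_D = 1.53 mA

V_GS = V_G = 1.74 V, so V_ov = 1.74 − 0.96 = 0.78 V.
k_n = μ_nC_ox · (W/L) = 6.24 mA/V².
Assume saturation: I_D = ½ k_n V_ov² = 0.5 × 6.24 × 0.78² = 1.9 mA, giving V_DS = V_DD − I_D R_D = 11.8 − 1.9 × 7.43 = -2.3 V.
But -2.3 V < V_ov = 0.78 V, so the device is actually in triode.
In triode I_D = k_n[V_ov V_DS − ½ V_DS²] and I_D = (V_DD − V_DS)/R_D. Equating: 23.2 V_DS² − 37.16 V_DS + 11.8 = 0, giving V_DS = 0.436 V (the root below V_ov).
I_D = (11.8 − 0.436) / 7.43 = 1.53 mA.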